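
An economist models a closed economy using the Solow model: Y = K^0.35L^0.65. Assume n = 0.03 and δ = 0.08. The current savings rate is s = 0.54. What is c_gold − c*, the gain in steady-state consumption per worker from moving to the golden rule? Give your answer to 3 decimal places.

The effective depreciation rate is n + δ = 0.03 + 0.08 = 0.11.
Current steady state (s = 0.54): k* = (0.54/0.11)^(1/0.65) ≈ 11.5632, y* = 11.5632^0.35 ≈ 2.3555, c* = (1−0.54)·2.3555 ≈ 1.0835.
Setting f'(k) = n+δ gives 0.35·k^(0.35−1) = 0.11, hence k_gold = (0.35/0.11)^(1/0.65) ≈ 5.9340.
y_gold = 5.9340^0.35 ≈ 1.8650, c_gold = y_gold − 0.11·k_gold ≈ 1.2122.
Gain: Δc = 1.2122 − 1.0835 ≈ 0.1287.

Δc ≈ 0.129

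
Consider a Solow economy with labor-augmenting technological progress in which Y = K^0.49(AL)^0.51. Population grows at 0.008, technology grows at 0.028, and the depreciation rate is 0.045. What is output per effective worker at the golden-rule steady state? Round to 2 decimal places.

Capital per effective worker breaks even when investment replaces (n + g + δ)·k; here n + g + δ = 0.081.
At the golden rule the marginal product of capital equals n+g+δ: 0.49·k^(0.49−1) = 0.081. Solving, k_gold = (0.49/0.081)^(1/0.51) ≈ 34.1010.
Output: y_gold = k_gold^0.49 = 34.1010^0.49 ≈ 5.6371.

y_gold ≈ 5.64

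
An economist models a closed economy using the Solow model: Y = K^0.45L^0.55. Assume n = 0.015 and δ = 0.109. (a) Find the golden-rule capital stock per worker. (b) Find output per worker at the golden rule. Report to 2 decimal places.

Capital per worker breaks even when investment replaces (n + δ)·k; here n + δ = 0.124.
Maximizing c = f(k) − (n+δ)·k gives f'(k) = n+δ, i.e. 0.45·k^(0.45−1) = 0.124, so k_gold = (0.45/0.124)^(1/0.55) ≈ 10.4184.
y_gold = 10.4184^0.45 ≈ 2.8709.

(a) k_gold ≈ 10.42; (b) y_gold ≈ 2.87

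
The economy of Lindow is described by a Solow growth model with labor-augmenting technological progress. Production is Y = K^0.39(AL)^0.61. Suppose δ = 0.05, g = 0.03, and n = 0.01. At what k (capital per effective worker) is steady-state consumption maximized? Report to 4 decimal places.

k_gold ≈ 11.0655

The effective depreciation rate is n + g + δ = 0.01 + 0.03 + 0.05 = 0.09.
Maximizing c = f(k) − (n+g+δ)·k gives f'(k) = n+g+δ, i.e. 0.39·k^(0.39−1) = 0.09, so k_gold = (0.39/0.09)^(1/0.61) ≈ 11.0655.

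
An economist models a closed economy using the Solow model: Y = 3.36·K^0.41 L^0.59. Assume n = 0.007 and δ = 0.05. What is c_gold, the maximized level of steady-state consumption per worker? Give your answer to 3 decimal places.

n + δ = 0.007 + 0.05 = 0.057.
At the golden rule the marginal product of capital equals n+δ: 0.41·3.36·k^(0.41−1) = 0.057. Solving, k_gold = (0.41·3.36/0.057)^(1/0.59) ≈ 221.0490.
y_gold = 3.36·221.0490^0.41 ≈ 30.7312.
c_gold = y_gold − (n+δ)·k_gold = 30.7312 − 0.057·221.0490 ≈ 18.1314.

c_gold ≈ 18.131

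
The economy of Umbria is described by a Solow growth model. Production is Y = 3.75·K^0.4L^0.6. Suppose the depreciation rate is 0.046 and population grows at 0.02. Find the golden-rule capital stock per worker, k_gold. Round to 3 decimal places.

The effective depreciation rate is n + δ = 0.02 + 0.046 = 0.066.
At the golden rule the marginal product of capital equals n+δ: 0.4·3.75·k^(0.4−1) = 0.066. Solving, k_gold = (0.4·3.75/0.066)^(1/0.6) ≈ 182.3527.

k_gold ≈ 182.353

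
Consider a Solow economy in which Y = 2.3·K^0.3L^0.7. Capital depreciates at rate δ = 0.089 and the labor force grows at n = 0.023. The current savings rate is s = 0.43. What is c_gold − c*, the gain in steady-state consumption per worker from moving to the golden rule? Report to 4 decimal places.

Δc ≈ 0.1750

The effective depreciation rate is n + δ = 0.023 + 0.089 = 0.112.
Current steady state (s = 0.43): k* = (0.43·2.3/0.112)^(1/0.7) ≈ 22.4594, y* = 2.3·22.4594^0.3 ≈ 5.8499, c* = (1−0.43)·5.8499 ≈ 3.3344.
Golden rule sets MPK = n+δ: 0.3·2.3·k^(0.3−1) = 0.112, so k_gold = (0.3·2.3/0.112)^(1/0.7) ≈ 13.4290.
y_gold = 2.3·13.4290^0.3 ≈ 5.0135, c_gold = y_gold − 0.112·k_gold ≈ 3.5095.
Gain: Δc = 3.5095 − 3.3344 ≈ 0.1750.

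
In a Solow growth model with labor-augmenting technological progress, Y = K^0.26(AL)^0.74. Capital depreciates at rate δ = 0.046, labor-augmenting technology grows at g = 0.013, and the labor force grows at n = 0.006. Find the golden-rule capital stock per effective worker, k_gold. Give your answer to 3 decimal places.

k_gold ≈ 6.510

Break-even investment rate: n + g + δ = 0.006 + 0.013 + 0.046 = 0.065.
At the golden rule the marginal product of capital equals n+g+δ: 0.26·k^(0.26−1) = 0.065. Solving, k_gold = (0.26/0.065)^(1/0.74) ≈ 6.5102.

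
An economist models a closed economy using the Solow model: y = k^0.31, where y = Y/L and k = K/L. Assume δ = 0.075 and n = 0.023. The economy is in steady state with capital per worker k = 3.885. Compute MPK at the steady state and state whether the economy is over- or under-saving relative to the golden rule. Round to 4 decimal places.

The effective depreciation rate is n + δ = 0.023 + 0.075 = 0.098.
MPK = 0.31·k^(0.31−1) = 0.31·3.885^(-0.69) ≈ 0.1215.
MPK > 0.098, so the economy is dynamically efficient (under-saving).

under-saving; MPK ≈ 0.1215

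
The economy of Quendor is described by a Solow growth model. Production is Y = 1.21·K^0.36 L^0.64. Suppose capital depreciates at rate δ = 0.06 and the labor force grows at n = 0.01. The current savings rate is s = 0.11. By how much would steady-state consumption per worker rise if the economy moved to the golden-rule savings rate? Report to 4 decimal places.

Δc ≈ 0.6198

The effective depreciation rate is n + δ = 0.01 + 0.06 = 0.07.
Current steady state (s = 0.11): k* = (0.11·1.21/0.07)^(1/0.64) ≈ 2.7294, y* = 1.21·2.7294^0.36 ≈ 1.7369, c* = (1−0.11)·1.7369 ≈ 1.5458.
Golden rule sets MPK = n+δ: 0.36·1.21·k^(0.36−1) = 0.07, so k_gold = (0.36·1.21/0.07)^(1/0.64) ≈ 17.4024.
y_gold = 1.21·17.4024^0.36 ≈ 3.3838, c_gold = y_gold − 0.07·k_gold ≈ 2.1656.
Gain: Δc = 2.1656 − 1.5458 ≈ 0.6198.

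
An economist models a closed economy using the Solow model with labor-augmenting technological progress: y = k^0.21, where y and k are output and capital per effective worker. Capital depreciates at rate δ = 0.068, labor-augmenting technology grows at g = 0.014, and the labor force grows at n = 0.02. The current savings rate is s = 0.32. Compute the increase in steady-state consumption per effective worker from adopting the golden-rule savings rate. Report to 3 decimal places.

n + g + δ = 0.02 + 0.014 + 0.068 = 0.102.
Current steady state (s = 0.32): k* = (0.32/0.102)^(1/0.79) ≈ 4.2515, y* = 4.2515^0.21 ≈ 1.3552, c* = (1−0.32)·1.3552 ≈ 0.9215.
Setting f'(k) = n+g+δ gives 0.21·k^(0.21−1) = 0.102, hence k_gold = (0.21/0.102)^(1/0.79) ≈ 2.4945.
y_gold = 2.4945^0.21 ≈ 1.2116, c_gold = y_gold − 0.102·k_gold ≈ 0.9572.
Gain: Δc = 0.9572 − 0.9215 ≈ 0.0357.

Δc ≈ 0.036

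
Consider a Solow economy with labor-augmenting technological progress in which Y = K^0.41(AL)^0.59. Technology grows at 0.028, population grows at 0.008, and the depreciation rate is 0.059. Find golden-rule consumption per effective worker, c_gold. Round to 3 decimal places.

Break-even investment rate: n + g + δ = 0.008 + 0.028 + 0.059 = 0.095.
Golden rule sets MPK = n+g+δ: 0.41·k^(0.41−1) = 0.095, so k_gold = (0.41/0.095)^(1/0.59) ≈ 11.9227.
y_gold = 11.9227^0.41 ≈ 2.7626.
c_gold = y_gold − (n+g+δ)·k_gold = 2.7626 − 0.095·11.9227 ≈ 1.6299.

c_gold ≈ 1.630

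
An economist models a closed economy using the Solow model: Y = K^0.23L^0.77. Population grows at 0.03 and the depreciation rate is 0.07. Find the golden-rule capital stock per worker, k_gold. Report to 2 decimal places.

k_gold ≈ 2.95

Break-even investment rate: n + δ = 0.03 + 0.07 = 0.1.
Setting f'(k) = n+δ gives 0.23·k^(0.23−1) = 0.1, hence k_gold = (0.23/0.1)^(1/0.77) ≈ 2.9497.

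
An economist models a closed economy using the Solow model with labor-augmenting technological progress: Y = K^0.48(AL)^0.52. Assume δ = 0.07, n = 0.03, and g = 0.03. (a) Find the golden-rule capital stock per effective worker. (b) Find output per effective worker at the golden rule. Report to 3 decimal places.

(a) k_gold ≈ 12.330; (b) y_gold ≈ 3.339

Capital per effective worker breaks even when investment replaces (n + g + δ)·k; here n + g + δ = 0.13.
Maximizing c = f(k) − (n+g+δ)·k gives f'(k) = n+g+δ, i.e. 0.48·k^(0.48−1) = 0.13, so k_gold = (0.48/0.13)^(1/0.52) ≈ 12.3298.
y_gold = 12.3298^0.48 ≈ 3.3393.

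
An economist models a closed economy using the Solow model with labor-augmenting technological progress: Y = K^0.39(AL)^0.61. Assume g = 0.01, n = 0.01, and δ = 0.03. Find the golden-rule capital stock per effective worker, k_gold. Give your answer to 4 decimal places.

k_gold ≈ 29.0035

Capital per effective worker breaks even when investment replaces (n + g + δ)·k; here n + g + δ = 0.05.
Setting f'(k) = n+g+δ gives 0.39·k^(0.39−1) = 0.05, hence k_gold = (0.39/0.05)^(1/0.61) ≈ 29.0035.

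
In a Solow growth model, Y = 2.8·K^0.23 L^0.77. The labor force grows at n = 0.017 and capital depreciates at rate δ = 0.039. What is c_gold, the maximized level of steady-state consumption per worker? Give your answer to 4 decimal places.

Break-even investment rate: n + δ = 0.017 + 0.039 = 0.056.
Setting f'(k) = n+δ gives 0.23·2.8·k^(0.23−1) = 0.056, hence k_gold = (0.23·2.8/0.056)^(1/0.77) ≈ 23.8523.
y_gold = 2.8·23.8523^0.23 ≈ 5.8075.
c_gold = y_gold − (n+δ)·k_gold = 5.8075 − 0.056·23.8523 ≈ 4.4718.

c_gold ≈ 4.4718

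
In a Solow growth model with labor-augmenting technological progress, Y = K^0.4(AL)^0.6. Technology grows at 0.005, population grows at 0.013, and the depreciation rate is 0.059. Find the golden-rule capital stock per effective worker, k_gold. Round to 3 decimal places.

k_gold ≈ 15.582

Break-even investment rate: n + g + δ = 0.013 + 0.005 + 0.059 = 0.077.
At the golden rule the marginal product of capital equals n+g+δ: 0.4·k^(0.4−1) = 0.077. Solving, k_gold = (0.4/0.077)^(1/0.6) ≈ 15.5817.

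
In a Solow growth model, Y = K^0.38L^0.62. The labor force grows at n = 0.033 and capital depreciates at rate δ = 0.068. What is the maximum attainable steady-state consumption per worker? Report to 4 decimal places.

Capital per worker breaks even when investment replaces (n + δ)·k; here n + δ = 0.101.
At the golden rule the marginal product of capital equals n+δ: 0.38·k^(0.38−1) = 0.101. Solving, k_gold = (0.38/0.101)^(1/0.62) ≈ 8.4755.
y_gold = 8.4755^0.38 ≈ 2.2527.
c_gold = y_gold − (n+δ)·k_gold = 2.2527 − 0.101·8.4755 ≈ 1.3967.

c_gold ≈ 1.3967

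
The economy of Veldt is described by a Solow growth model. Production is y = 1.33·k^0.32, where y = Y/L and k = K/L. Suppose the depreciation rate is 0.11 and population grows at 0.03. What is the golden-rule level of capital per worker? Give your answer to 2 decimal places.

Capital per worker breaks even when investment replaces (n + δ)·k; here n + δ = 0.14.
At the golden rule the marginal product of capital equals n+δ: 0.32·1.33·k^(0.32−1) = 0.14. Solving, k_gold = (0.32·1.33/0.14)^(1/0.68) ≈ 5.1299.

k_gold ≈ 5.13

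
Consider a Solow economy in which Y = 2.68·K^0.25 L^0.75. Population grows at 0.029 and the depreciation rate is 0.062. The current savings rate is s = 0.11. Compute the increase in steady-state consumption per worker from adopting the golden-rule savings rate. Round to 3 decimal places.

Δc ≈ 0.381

The effective depreciation rate is n + δ = 0.029 + 0.062 = 0.091.
Current steady state (s = 0.11): k* = (0.11·2.68/0.091)^(1/0.75) ≈ 4.7934, y* = 2.68·4.7934^0.25 ≈ 3.9655, c* = (1−0.11)·3.9655 ≈ 3.5293.
Golden rule sets MPK = n+δ: 0.25·2.68·k^(0.25−1) = 0.091, so k_gold = (0.25·2.68/0.091)^(1/0.75) ≈ 14.3233.
y_gold = 2.68·14.3233^0.25 ≈ 5.2137, c_gold = y_gold − 0.091·k_gold ≈ 3.9103.
Gain: Δc = 3.9103 − 3.5293 ≈ 0.3810.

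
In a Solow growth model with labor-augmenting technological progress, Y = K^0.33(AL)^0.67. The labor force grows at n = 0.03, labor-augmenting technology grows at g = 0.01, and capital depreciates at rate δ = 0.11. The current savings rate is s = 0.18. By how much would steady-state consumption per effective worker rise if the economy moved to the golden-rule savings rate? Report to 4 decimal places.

Δc ≈ 0.0909

n + g + δ = 0.03 + 0.01 + 0.11 = 0.15.
Current steady state (s = 0.18): k* = (0.18/0.15)^(1/0.67) ≈ 1.3127, y* = 1.3127^0.33 ≈ 1.0940, c* = (1−0.18)·1.0940 ≈ 0.8970.
Golden rule sets MPK = n+g+δ: 0.33·k^(0.33−1) = 0.15, so k_gold = (0.33/0.15)^(1/0.67) ≈ 3.2440.
y_gold = 3.2440^0.33 ≈ 1.4745, c_gold = y_gold − 0.15·k_gold ≈ 0.9879.
Gain: Δc = 0.9879 − 0.8970 ≈ 0.0909.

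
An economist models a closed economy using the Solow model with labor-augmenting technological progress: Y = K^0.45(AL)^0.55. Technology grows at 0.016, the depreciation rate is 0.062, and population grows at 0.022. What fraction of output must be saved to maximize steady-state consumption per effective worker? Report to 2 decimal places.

Break-even investment rate: n + g + δ = 0.022 + 0.016 + 0.062 = 0.1.
At the golden rule MPK = n+g+δ, and in any Cobb-Douglas steady state s = (n+g+δ)·k/y = MPK·k/y = capital's share 0.45.

s_gold = 0.45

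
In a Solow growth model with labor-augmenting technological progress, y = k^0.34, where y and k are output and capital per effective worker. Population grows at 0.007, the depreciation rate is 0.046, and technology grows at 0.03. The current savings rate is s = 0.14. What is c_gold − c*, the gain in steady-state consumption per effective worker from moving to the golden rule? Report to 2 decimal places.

Δc ≈ 0.24

n + g + δ = 0.007 + 0.03 + 0.046 = 0.083.
Current steady state (s = 0.14): k* = (0.14/0.083)^(1/0.66) ≈ 2.2081, y* = 2.2081^0.34 ≈ 1.3091, c* = (1−0.14)·1.3091 ≈ 1.1258.
Setting f'(k) = n+g+δ gives 0.34·k^(0.34−1) = 0.083, hence k_gold = (0.34/0.083)^(1/0.66) ≈ 8.4699.
y_gold = 8.4699^0.34 ≈ 2.0677, c_gold = y_gold − 0.083·k_gold ≈ 1.3647.
Gain: Δc = 1.3647 − 1.1258 ≈ 0.2388.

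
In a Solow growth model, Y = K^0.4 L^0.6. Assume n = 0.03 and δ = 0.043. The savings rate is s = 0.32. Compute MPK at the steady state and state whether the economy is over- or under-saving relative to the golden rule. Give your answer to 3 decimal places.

under-saving; MPK ≈ 0.091

Capital per worker breaks even when investment replaces (n + δ)·k; here n + δ = 0.073.
Steady-state k*: s·k^0.4 = 0.073·k gives k* = (0.32/0.073)^(1/0.6) ≈ 11.7412.
MPK = 0.4·11.7412^(-0.6) ≈ 0.0912.
MPK > n+δ = 0.073, so the economy is dynamically efficient (under-saving).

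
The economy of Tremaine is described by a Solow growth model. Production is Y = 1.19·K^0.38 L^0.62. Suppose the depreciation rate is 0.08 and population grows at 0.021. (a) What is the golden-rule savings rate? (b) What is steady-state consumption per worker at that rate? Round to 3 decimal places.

(a) s_gold = 0.380; (b) c_gold ≈ 1.849

n + δ = 0.021 + 0.08 = 0.101.
For Cobb-Douglas, s_gold equals capital's share: s_gold = 0.38.
Golden rule sets MPK = n+δ: 0.38·1.19·k^(0.38−1) = 0.101, so k_gold = (0.38·1.19/0.101)^(1/0.62) ≈ 11.2206.
y_gold = 1.19·11.2206^0.38 ≈ 2.9823; c_gold = (1−0.38)·y_gold ≈ 1.8490.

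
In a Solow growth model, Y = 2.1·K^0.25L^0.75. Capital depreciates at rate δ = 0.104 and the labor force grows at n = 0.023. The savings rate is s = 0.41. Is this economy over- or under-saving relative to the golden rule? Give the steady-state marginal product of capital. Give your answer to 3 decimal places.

over-saving; MPK ≈ 0.077

The effective depreciation rate is n + δ = 0.023 + 0.104 = 0.127.
Steady-state k*: s·A·k^0.25 = 0.127·k gives k* = (0.41·2.1/0.127)^(1/0.75) ≈ 12.8312.
MPK = 0.25·2.1·12.8312^(-0.75) ≈ 0.0774.
MPK < n+δ = 0.127, so the economy is dynamically inefficient (over-saving).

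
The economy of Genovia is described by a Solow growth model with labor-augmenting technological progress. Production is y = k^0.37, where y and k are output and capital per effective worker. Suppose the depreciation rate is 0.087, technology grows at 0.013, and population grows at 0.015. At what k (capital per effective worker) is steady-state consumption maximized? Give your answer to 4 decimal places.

Capital per effective worker breaks even when investment replaces (n + g + δ)·k; here n + g + δ = 0.115.
Maximizing c = f(k) − (n+g+δ)·k gives f'(k) = n+g+δ, i.e. 0.37·k^(0.37−1) = 0.115, so k_gold = (0.37/0.115)^(1/0.63) ≈ 6.3909.

k_gold ≈ 6.3909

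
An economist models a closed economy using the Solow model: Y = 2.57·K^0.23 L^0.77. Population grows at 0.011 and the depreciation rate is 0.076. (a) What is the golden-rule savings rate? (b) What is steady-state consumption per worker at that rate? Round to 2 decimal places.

(a) s_gold = 0.23; (b) c_gold ≈ 3.51

n + δ = 0.011 + 0.076 = 0.087.
For Cobb-Douglas, s_gold equals capital's share: s_gold = 0.23.
At the golden rule the marginal product of capital equals n+δ: 0.23·2.57·k^(0.23−1) = 0.087. Solving, k_gold = (0.23·2.57/0.087)^(1/0.77) ≈ 12.0421.
y_gold = 2.57·12.0421^0.23 ≈ 4.5551; c_gold = (1−0.23)·y_gold ≈ 3.5074.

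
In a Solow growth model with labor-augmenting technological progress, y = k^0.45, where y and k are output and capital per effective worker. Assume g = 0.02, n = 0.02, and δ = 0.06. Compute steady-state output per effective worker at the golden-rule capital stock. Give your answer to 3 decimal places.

y_gold ≈ 3.423

Break-even investment rate: n + g + δ = 0.02 + 0.02 + 0.06 = 0.1.
At the golden rule the marginal product of capital equals n+g+δ: 0.45·k^(0.45−1) = 0.1. Solving, k_gold = (0.45/0.1)^(1/0.55) ≈ 15.4049.
Output: y_gold = k_gold^0.45 = 15.4049^0.45 ≈ 3.4233.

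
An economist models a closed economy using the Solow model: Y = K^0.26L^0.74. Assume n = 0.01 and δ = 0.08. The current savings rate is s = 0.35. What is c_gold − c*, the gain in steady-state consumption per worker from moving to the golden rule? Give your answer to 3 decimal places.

Δc ≈ 0.027

Break-even investment rate: n + δ = 0.01 + 0.08 = 0.09.
Current steady state (s = 0.35): k* = (0.35/0.09)^(1/0.74) ≈ 6.2670, y* = 6.2670^0.26 ≈ 1.6115, c* = (1−0.35)·1.6115 ≈ 1.0475.
Setting f'(k) = n+δ gives 0.26·k^(0.26−1) = 0.09, hence k_gold = (0.26/0.09)^(1/0.74) ≈ 4.1938.
y_gold = 4.1938^0.26 ≈ 1.4517, c_gold = y_gold − 0.09·k_gold ≈ 1.0743.
Gain: Δc = 1.0743 − 1.0475 ≈ 0.0268.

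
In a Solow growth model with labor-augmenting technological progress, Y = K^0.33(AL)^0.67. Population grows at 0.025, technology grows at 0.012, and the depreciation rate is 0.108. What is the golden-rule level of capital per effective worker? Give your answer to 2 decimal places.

Break-even investment rate: n + g + δ = 0.025 + 0.012 + 0.108 = 0.145.
At the golden rule the marginal product of capital equals n+g+δ: 0.33·k^(0.33−1) = 0.145. Solving, k_gold = (0.33/0.145)^(1/0.67) ≈ 3.4124.

k_gold ≈ 3.41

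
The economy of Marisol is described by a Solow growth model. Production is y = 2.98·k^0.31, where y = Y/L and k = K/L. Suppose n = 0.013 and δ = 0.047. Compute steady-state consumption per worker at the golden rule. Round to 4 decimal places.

c_gold ≈ 7.0234

Capital per worker breaks even when investment replaces (n + δ)·k; here n + δ = 0.06.
Maximizing c = f(k) − (n+δ)·k gives f'(k) = n+δ, i.e. 0.31·2.98·k^(0.31−1) = 0.06, so k_gold = (0.31·2.98/0.06)^(1/0.69) ≈ 52.5906.
y_gold = 2.98·52.5906^0.31 ≈ 10.1788.
c_gold = y_gold − (n+δ)·k_gold = 10.1788 − 0.06·52.5906 ≈ 7.0234.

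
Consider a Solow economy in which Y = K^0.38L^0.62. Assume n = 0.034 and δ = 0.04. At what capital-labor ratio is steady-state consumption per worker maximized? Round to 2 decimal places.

Capital per worker breaks even when investment replaces (n + δ)·k; here n + δ = 0.074.
At the golden rule the marginal product of capital equals n+δ: 0.38·k^(0.38−1) = 0.074. Solving, k_gold = (0.38/0.074)^(1/0.62) ≈ 13.9975.

k_gold ≈ 14.00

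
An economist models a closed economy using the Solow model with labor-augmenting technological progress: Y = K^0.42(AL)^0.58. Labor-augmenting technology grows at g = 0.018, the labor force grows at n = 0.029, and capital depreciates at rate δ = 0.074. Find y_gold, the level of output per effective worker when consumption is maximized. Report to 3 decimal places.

Break-even investment rate: n + g + δ = 0.029 + 0.018 + 0.074 = 0.121.
Setting f'(k) = n+g+δ gives 0.42·k^(0.42−1) = 0.121, hence k_gold = (0.42/0.121)^(1/0.58) ≈ 8.5474.
Output: y_gold = k_gold^0.42 = 8.5474^0.42 ≈ 2.4625.

y_gold ≈ 2.462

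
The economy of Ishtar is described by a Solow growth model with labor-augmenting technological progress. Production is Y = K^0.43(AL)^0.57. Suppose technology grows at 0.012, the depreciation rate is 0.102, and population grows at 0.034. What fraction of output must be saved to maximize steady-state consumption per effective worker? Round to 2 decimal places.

s_gold = 0.43

Capital per effective worker breaks even when investment replaces (n + g + δ)·k; here n + g + δ = 0.148.
At the golden rule MPK = n+g+δ, and in any Cobb-Douglas steady state s = (n+g+δ)·k/y = MPK·k/y = capital's share 0.43.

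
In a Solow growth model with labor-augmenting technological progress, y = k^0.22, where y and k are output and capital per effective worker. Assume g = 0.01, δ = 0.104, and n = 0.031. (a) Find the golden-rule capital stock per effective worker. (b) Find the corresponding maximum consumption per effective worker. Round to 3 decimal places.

n + g + δ = 0.031 + 0.01 + 0.104 = 0.145.
Setting f'(k) = n+g+δ gives 0.22·k^(0.22−1) = 0.145, hence k_gold = (0.22/0.145)^(1/0.78) ≈ 1.7066.
y_gold = 1.7066^0.22 ≈ 1.1248; c_gold = y_gold − 0.145·k_gold ≈ 0.8773.

(a) k_gold ≈ 1.707; (b) c_gold ≈ 0.877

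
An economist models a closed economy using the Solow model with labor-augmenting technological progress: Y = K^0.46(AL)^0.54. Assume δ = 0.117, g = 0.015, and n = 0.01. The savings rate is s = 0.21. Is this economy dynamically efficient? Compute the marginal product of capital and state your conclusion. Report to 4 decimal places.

Capital per effective worker breaks even when investment replaces (n + g + δ)·k; here n + g + δ = 0.142.
Steady-state k*: s·k^0.46 = 0.142·k gives k* = (0.21/0.142)^(1/0.54) ≈ 2.0639.
MPK = 0.46·2.0639^(-0.54) ≈ 0.3110.
MPK > n+g+δ = 0.142, so the economy is dynamically efficient (under-saving).

dynamically efficient; MPK ≈ 0.3110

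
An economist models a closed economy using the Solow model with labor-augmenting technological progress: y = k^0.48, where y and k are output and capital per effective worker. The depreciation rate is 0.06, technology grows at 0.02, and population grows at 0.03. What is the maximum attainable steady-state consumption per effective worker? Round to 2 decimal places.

c_gold ≈ 2.03

n + g + δ = 0.03 + 0.02 + 0.06 = 0.11.
At the golden rule the marginal product of capital equals n+g+δ: 0.48·k^(0.48−1) = 0.11. Solving, k_gold = (0.48/0.11)^(1/0.52) ≈ 17.0011.
y_gold = 17.0011^0.48 ≈ 3.8961.
c_gold = y_gold − (n+g+δ)·k_gold = 3.8961 − 0.11·17.0011 ≈ 2.0260.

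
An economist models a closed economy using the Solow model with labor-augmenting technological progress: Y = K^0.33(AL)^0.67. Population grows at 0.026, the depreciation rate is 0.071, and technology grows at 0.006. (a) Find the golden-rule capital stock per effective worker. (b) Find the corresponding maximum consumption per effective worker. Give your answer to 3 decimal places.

n + g + δ = 0.026 + 0.006 + 0.071 = 0.103.
Setting f'(k) = n+g+δ gives 0.33·k^(0.33−1) = 0.103, hence k_gold = (0.33/0.103)^(1/0.67) ≈ 5.6851.
y_gold = 5.6851^0.33 ≈ 1.7745; c_gold = y_gold − 0.103·k_gold ≈ 1.1889.

(a) k_gold ≈ 5.685; (b) c_gold ≈ 1.189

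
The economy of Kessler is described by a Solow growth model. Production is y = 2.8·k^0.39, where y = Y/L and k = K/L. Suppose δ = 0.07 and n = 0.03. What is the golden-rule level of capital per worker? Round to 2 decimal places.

n + δ = 0.03 + 0.07 = 0.1.
Maximizing c = f(k) − (n+δ)·k gives f'(k) = n+δ, i.e. 0.39·2.8·k^(0.39−1) = 0.1, so k_gold = (0.39·2.8/0.1)^(1/0.61) ≈ 50.3506.

k_gold ≈ 50.35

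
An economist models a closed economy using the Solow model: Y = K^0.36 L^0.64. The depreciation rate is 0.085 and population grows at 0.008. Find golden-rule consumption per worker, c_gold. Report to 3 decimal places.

Break-even investment rate: n + δ = 0.008 + 0.085 = 0.093.
Setting f'(k) = n+δ gives 0.36·k^(0.36−1) = 0.093, hence k_gold = (0.36/0.093)^(1/0.64) ≈ 8.2883.
y_gold = 8.2883^0.36 ≈ 2.1412.
c_gold = y_gold − (n+δ)·k_gold = 2.1412 − 0.093·8.2883 ≈ 1.3703.

c_gold ≈ 1.370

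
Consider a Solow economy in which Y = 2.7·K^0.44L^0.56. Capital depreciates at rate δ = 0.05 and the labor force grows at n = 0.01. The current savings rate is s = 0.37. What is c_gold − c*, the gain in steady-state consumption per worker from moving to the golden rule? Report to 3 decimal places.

Δc ≈ 0.287

n + δ = 0.01 + 0.05 = 0.06.
Current steady state (s = 0.37): k* = (0.37·2.7/0.06)^(1/0.56) ≈ 151.7389, y* = 2.7·151.7389^0.44 ≈ 24.6063, c* = (1−0.37)·24.6063 ≈ 15.5020.
Setting f'(k) = n+δ gives 0.44·2.7·k^(0.44−1) = 0.06, hence k_gold = (0.44·2.7/0.06)^(1/0.56) ≈ 206.7633.
y_gold = 2.7·206.7633^0.44 ≈ 28.1950, c_gold = y_gold − 0.06·k_gold ≈ 15.7892.
Gain: Δc = 15.7892 − 15.5020 ≈ 0.2872.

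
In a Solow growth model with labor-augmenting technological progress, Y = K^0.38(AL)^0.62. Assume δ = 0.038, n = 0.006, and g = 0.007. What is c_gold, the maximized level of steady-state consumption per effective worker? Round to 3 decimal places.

c_gold ≈ 2.123

Break-even investment rate: n + g + δ = 0.006 + 0.007 + 0.038 = 0.051.
At the golden rule the marginal product of capital equals n+g+δ: 0.38·k^(0.38−1) = 0.051. Solving, k_gold = (0.38/0.051)^(1/0.62) ≈ 25.5150.
y_gold = 25.5150^0.38 ≈ 3.4244.
c_gold = y_gold − (n+g+δ)·k_gold = 3.4244 − 0.051·25.5150 ≈ 2.1231.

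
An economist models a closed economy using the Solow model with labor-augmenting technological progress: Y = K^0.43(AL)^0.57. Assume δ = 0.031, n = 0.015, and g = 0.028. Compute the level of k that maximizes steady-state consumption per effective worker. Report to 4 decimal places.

Capital per effective worker breaks even when investment replaces (n + g + δ)·k; here n + g + δ = 0.074.
Setting f'(k) = n+g+δ gives 0.43·k^(0.43−1) = 0.074, hence k_gold = (0.43/0.074)^(1/0.57) ≈ 21.9162.

k_gold ≈ 21.9162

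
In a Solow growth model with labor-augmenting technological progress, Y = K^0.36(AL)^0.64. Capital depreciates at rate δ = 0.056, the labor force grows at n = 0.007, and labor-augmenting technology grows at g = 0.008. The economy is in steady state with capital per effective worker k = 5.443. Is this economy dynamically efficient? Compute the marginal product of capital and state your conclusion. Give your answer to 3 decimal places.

dynamically efficient; MPK ≈ 0.122

n + g + δ = 0.007 + 0.008 + 0.056 = 0.071.
MPK = 0.36·k^(0.36−1) = 0.36·5.443^(-0.64) ≈ 0.1217.
MPK > 0.071, so the economy is dynamically efficient (under-saving).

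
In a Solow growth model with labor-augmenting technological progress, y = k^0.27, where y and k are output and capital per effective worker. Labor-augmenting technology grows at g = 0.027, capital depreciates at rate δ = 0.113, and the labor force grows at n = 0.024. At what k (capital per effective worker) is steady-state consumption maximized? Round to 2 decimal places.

k_gold ≈ 1.98

The effective depreciation rate is n + g + δ = 0.024 + 0.027 + 0.113 = 0.164.
Setting f'(k) = n+g+δ gives 0.27·k^(0.27−1) = 0.164, hence k_gold = (0.27/0.164)^(1/0.73) ≈ 1.9797.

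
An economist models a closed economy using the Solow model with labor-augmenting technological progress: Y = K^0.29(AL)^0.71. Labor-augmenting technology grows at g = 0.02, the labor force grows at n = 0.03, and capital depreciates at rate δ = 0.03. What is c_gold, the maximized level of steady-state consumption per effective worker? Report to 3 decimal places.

n + g + δ = 0.03 + 0.02 + 0.03 = 0.08.
Setting f'(k) = n+g+δ gives 0.29·k^(0.29−1) = 0.08, hence k_gold = (0.29/0.08)^(1/0.71) ≈ 6.1342.
y_gold = 6.1342^0.29 ≈ 1.6922.
c_gold = y_gold − (n+g+δ)·k_gold = 1.6922 − 0.08·6.1342 ≈ 1.2015.

c_gold ≈ 1.201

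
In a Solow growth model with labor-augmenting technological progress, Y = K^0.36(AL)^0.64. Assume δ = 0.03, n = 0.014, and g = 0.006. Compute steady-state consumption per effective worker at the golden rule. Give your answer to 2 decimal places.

c_gold ≈ 1.94

Break-even investment rate: n + g + δ = 0.014 + 0.006 + 0.03 = 0.05.
At the golden rule the marginal product of capital equals n+g+δ: 0.36·k^(0.36−1) = 0.05. Solving, k_gold = (0.36/0.05)^(1/0.64) ≈ 21.8566.
y_gold = 21.8566^0.36 ≈ 3.0356.
c_gold = y_gold − (n+g+δ)·k_gold = 3.0356 − 0.05·21.8566 ≈ 1.9428.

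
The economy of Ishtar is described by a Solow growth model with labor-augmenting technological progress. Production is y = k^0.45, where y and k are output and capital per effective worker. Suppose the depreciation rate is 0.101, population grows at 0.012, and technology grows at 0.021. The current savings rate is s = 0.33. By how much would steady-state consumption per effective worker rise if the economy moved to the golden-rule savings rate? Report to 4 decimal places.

Δc ≈ 0.0813

n + g + δ = 0.012 + 0.021 + 0.101 = 0.134.
Current steady state (s = 0.33): k* = (0.33/0.134)^(1/0.55) ≈ 5.1482, y* = 5.1482^0.45 ≈ 2.0905, c* = (1−0.33)·2.0905 ≈ 1.4006.
Maximizing c = f(k) − (n+g+δ)·k gives f'(k) = n+g+δ, i.e. 0.45·k^(0.45−1) = 0.134, so k_gold = (0.45/0.134)^(1/0.55) ≈ 9.0481.
y_gold = 9.0481^0.45 ≈ 2.6943, c_gold = y_gold − 0.134·k_gold ≈ 1.4819.
Gain: Δc = 1.4819 − 1.4006 ≈ 0.0813.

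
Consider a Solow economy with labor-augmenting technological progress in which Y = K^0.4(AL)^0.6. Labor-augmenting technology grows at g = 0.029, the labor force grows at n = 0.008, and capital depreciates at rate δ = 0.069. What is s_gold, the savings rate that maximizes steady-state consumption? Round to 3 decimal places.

s_gold = 0.400

The effective depreciation rate is n + g + δ = 0.008 + 0.029 + 0.069 = 0.106.
At the golden rule MPK = n+g+δ, and in any Cobb-Douglas steady state s = (n+g+δ)·k/y = MPK·k/y = capital's share 0.4.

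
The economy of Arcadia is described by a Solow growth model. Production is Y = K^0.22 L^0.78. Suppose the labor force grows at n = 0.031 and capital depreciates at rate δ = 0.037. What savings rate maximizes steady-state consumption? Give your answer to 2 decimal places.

The effective depreciation rate is n + δ = 0.031 + 0.037 = 0.068.
At the golden rule MPK = n+δ, and in any Cobb-Douglas steady state s = (n+δ)·k/y = MPK·k/y = capital's share 0.22.

s_gold = 0.22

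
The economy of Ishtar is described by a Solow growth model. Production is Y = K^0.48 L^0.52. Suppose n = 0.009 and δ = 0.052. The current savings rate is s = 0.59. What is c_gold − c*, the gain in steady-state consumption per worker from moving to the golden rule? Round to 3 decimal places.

Δc ≈ 0.161

The effective depreciation rate is n + δ = 0.009 + 0.052 = 0.061.
Current steady state (s = 0.59): k* = (0.59/0.061)^(1/0.52) ≈ 78.5661, y* = 78.5661^0.48 ≈ 8.1229, c* = (1−0.59)·8.1229 ≈ 3.3304.
Maximizing c = f(k) − (n+δ)·k gives f'(k) = n+δ, i.e. 0.48·k^(0.48−1) = 0.061, so k_gold = (0.48/0.061)^(1/0.52) ≈ 52.8332.
y_gold = 52.8332^0.48 ≈ 6.7142, c_gold = y_gold − 0.061·k_gold ≈ 3.4914.
Gain: Δc = 3.4914 − 3.3304 ≈ 0.1610.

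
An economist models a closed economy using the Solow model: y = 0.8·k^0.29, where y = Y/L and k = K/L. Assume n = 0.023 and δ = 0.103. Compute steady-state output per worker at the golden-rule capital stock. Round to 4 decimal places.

Break-even investment rate: n + δ = 0.023 + 0.103 = 0.126.
At the golden rule the marginal product of capital equals n+δ: 0.29·0.8·k^(0.29−1) = 0.126. Solving, k_gold = (0.29·0.8/0.126)^(1/0.71) ≈ 2.3627.
Output: y_gold = 0.8·k_gold^0.29 = 0.8·2.3627^0.29 ≈ 1.0265.

y_gold ≈ 1.0265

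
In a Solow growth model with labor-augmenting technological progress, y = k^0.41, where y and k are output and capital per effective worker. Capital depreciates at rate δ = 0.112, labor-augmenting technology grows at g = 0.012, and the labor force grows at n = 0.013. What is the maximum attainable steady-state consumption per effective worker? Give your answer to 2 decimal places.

c_gold ≈ 1.26

n + g + δ = 0.013 + 0.012 + 0.112 = 0.137.
Golden rule sets MPK = n+g+δ: 0.41·k^(0.41−1) = 0.137, so k_gold = (0.41/0.137)^(1/0.59) ≈ 6.4104.
y_gold = 6.4104^0.41 ≈ 2.1420.
c_gold = y_gold − (n+g+δ)·k_gold = 2.1420 − 0.137·6.4104 ≈ 1.2638.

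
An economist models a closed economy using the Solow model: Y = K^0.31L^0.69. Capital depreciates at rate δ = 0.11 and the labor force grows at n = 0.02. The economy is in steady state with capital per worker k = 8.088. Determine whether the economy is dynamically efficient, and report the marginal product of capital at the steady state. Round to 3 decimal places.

Break-even investment rate: n + δ = 0.02 + 0.11 = 0.13.
MPK = 0.31·k^(0.31−1) = 0.31·8.088^(-0.69) ≈ 0.0733.
MPK < 0.13, so the economy is dynamically inefficient (over-saving).

dynamically inefficient; MPK ≈ 0.073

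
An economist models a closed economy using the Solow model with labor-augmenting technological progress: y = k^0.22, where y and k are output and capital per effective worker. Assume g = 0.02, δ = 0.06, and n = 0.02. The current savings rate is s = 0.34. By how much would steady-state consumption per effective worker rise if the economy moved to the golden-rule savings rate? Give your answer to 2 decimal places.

The effective depreciation rate is n + g + δ = 0.02 + 0.02 + 0.06 = 0.1.
Current steady state (s = 0.34): k* = (0.34/0.1)^(1/0.78) ≈ 4.8016, y* = 4.8016^0.22 ≈ 1.4122, c* = (1−0.34)·1.4122 ≈ 0.9321.
At the golden rule the marginal product of capital equals n+g+δ: 0.22·k^(0.22−1) = 0.1. Solving, k_gold = (0.22/0.1)^(1/0.78) ≈ 2.7479.
y_gold = 2.7479^0.22 ≈ 1.2491, c_gold = y_gold − 0.1·k_gold ≈ 0.9743.
Gain: Δc = 0.9743 − 0.9321 ≈ 0.0422.

Δc ≈ 0.04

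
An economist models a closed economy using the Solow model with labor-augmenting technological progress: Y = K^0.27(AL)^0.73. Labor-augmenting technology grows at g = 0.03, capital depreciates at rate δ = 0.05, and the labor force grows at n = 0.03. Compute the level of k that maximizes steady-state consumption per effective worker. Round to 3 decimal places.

The effective depreciation rate is n + g + δ = 0.03 + 0.03 + 0.05 = 0.11.
Setting f'(k) = n+g+δ gives 0.27·k^(0.27−1) = 0.11, hence k_gold = (0.27/0.11)^(1/0.73) ≈ 3.4214.

k_gold ≈ 3.421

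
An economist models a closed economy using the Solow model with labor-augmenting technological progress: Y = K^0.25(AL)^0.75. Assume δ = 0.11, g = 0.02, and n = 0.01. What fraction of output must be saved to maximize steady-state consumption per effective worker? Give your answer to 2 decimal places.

s_gold = 0.25

n + g + δ = 0.01 + 0.02 + 0.11 = 0.14.
At the golden rule MPK = n+g+δ, and in any Cobb-Douglas steady state s = (n+g+δ)·k/y = MPK·k/y = capital's share 0.25.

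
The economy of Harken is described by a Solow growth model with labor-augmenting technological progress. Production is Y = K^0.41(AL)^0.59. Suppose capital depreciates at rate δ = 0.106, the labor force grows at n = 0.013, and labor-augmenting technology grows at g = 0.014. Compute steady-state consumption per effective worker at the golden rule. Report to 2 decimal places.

Break-even investment rate: n + g + δ = 0.013 + 0.014 + 0.106 = 0.133.
Setting f'(k) = n+g+δ gives 0.41·k^(0.41−1) = 0.133, hence k_gold = (0.41/0.133)^(1/0.59) ≈ 6.7406.
y_gold = 6.7406^0.41 ≈ 2.1866.
c_gold = y_gold − (n+g+δ)·k_gold = 2.1866 − 0.133·6.7406 ≈ 1.2901.

c_gold ≈ 1.29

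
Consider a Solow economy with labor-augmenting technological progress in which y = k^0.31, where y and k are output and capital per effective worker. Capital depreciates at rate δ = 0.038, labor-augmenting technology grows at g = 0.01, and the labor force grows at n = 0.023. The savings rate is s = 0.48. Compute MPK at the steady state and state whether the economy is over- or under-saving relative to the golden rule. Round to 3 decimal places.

over-saving; MPK ≈ 0.046

n + g + δ = 0.023 + 0.01 + 0.038 = 0.071.
Steady-state k*: s·k^0.31 = 0.071·k gives k* = (0.48/0.071)^(1/0.69) ≈ 15.9542.
MPK = 0.31·15.9542^(-0.69) ≈ 0.0459.
MPK < n+g+δ = 0.071, so the economy is dynamically inefficient (over-saving).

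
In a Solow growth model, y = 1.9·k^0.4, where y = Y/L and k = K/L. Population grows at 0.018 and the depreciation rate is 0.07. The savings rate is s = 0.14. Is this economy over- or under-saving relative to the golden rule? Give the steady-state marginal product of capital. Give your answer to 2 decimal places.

under-saving; MPK ≈ 0.25

The effective depreciation rate is n + δ = 0.018 + 0.07 = 0.088.
Steady-state k*: s·A·k^0.4 = 0.088·k gives k* = (0.14·1.9/0.088)^(1/0.6) ≈ 6.3192.
MPK = 0.4·1.9·6.3192^(-0.6) ≈ 0.2514.
MPK > n+δ = 0.088, so the economy is dynamically efficient (under-saving).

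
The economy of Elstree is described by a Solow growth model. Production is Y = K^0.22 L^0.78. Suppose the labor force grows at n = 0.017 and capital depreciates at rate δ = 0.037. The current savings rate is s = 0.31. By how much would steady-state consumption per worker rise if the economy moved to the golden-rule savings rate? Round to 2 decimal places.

The effective depreciation rate is n + δ = 0.017 + 0.037 = 0.054.
Current steady state (s = 0.31): k* = (0.31/0.054)^(1/0.78) ≈ 9.3980, y* = 9.3980^0.22 ≈ 1.6371, c* = (1−0.31)·1.6371 ≈ 1.1296.
Maximizing c = f(k) − (n+δ)·k gives f'(k) = n+δ, i.e. 0.22·k^(0.22−1) = 0.054, so k_gold = (0.22/0.054)^(1/0.78) ≈ 6.0546.
y_gold = 6.0546^0.22 ≈ 1.4861, c_gold = y_gold − 0.054·k_gold ≈ 1.1592.
Gain: Δc = 1.1592 − 1.1296 ≈ 0.0296.

Δc ≈ 0.03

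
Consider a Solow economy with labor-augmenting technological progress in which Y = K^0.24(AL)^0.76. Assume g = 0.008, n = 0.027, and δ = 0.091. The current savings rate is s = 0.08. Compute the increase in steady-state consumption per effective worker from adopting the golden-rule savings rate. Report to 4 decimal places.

Break-even investment rate: n + g + δ = 0.027 + 0.008 + 0.091 = 0.126.
Current steady state (s = 0.08): k* = (0.08/0.126)^(1/0.76) ≈ 0.5501, y* = 0.5501^0.24 ≈ 0.8664, c* = (1−0.08)·0.8664 ≈ 0.7971.
Setting f'(k) = n+g+δ gives 0.24·k^(0.24−1) = 0.126, hence k_gold = (0.24/0.126)^(1/0.76) ≈ 2.3346.
y_gold = 2.3346^0.24 ≈ 1.2257, c_gold = y_gold − 0.126·k_gold ≈ 0.9315.
Gain: Δc = 0.9315 − 0.7971 ≈ 0.1344.

Δc ≈ 0.1344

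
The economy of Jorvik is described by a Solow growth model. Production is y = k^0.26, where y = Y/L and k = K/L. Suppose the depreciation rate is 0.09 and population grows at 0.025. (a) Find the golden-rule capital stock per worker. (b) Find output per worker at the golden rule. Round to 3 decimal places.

(a) k_gold ≈ 3.011; (b) y_gold ≈ 1.332

The effective depreciation rate is n + δ = 0.025 + 0.09 = 0.115.
At the golden rule the marginal product of capital equals n+δ: 0.26·k^(0.26−1) = 0.115. Solving, k_gold = (0.26/0.115)^(1/0.74) ≈ 3.0113.
y_gold = 3.0113^0.26 ≈ 1.3319.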